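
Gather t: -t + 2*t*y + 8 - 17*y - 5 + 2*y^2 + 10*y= t*(2*y - 1) + 2*y^2 - 7*y + 3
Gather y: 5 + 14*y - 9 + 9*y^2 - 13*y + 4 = 9*y^2 + y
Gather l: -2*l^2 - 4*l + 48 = -2*l^2 - 4*l + 48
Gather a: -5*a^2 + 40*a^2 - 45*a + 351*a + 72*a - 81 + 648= 35*a^2 + 378*a + 567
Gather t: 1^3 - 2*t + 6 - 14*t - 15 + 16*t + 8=0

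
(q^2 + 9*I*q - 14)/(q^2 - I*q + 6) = (q + 7*I)/(q - 3*I)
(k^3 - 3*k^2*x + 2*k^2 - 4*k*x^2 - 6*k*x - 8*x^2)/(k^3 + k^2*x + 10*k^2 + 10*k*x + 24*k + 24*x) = (k^2 - 4*k*x + 2*k - 8*x)/(k^2 + 10*k + 24)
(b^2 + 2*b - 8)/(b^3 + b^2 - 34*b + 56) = (b + 4)/(b^2 + 3*b - 28)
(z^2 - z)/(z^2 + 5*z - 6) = z/(z + 6)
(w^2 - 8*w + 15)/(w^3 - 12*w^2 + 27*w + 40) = (w - 3)/(w^2 - 7*w - 8)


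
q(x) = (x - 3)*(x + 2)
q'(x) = 2*x - 1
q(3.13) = 0.67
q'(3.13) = 5.26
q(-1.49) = -2.29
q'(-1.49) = -3.98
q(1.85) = -4.43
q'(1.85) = 2.70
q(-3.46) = 9.43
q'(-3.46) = -7.92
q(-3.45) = 9.35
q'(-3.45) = -7.90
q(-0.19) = -5.77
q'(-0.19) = -1.38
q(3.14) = 0.72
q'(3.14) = 5.28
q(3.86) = 5.04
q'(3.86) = 6.72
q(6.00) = 24.00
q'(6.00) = 11.00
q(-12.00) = 150.00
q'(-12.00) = -25.00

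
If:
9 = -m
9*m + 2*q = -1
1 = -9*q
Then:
No Solution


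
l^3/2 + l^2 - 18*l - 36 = (l/2 + 1)*(l - 6)*(l + 6)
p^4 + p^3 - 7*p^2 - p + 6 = (p - 2)*(p - 1)*(p + 1)*(p + 3)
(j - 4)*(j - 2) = j^2 - 6*j + 8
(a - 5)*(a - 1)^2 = a^3 - 7*a^2 + 11*a - 5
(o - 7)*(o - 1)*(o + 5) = o^3 - 3*o^2 - 33*o + 35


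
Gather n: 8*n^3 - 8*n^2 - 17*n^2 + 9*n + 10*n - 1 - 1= 8*n^3 - 25*n^2 + 19*n - 2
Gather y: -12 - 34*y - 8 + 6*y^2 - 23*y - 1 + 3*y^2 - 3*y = 9*y^2 - 60*y - 21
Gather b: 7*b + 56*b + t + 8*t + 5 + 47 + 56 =63*b + 9*t + 108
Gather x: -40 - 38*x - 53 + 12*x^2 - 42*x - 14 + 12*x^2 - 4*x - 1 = 24*x^2 - 84*x - 108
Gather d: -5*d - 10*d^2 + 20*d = -10*d^2 + 15*d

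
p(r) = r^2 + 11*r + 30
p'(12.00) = 35.00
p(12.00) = 306.00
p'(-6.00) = -1.00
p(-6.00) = 0.00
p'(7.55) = 26.10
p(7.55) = 170.05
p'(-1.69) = 7.62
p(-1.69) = 14.27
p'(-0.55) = 9.90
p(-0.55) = 24.25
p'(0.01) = 11.02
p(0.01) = 30.11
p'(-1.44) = 8.12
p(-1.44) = 16.23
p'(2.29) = 15.58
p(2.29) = 60.43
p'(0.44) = 11.88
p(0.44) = 35.03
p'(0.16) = 11.32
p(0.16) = 31.79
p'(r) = 2*r + 11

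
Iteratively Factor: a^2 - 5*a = (a - 5)*(a)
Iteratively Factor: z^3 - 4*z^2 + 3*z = (z - 1)*(z^2 - 3*z) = z*(z - 1)*(z - 3)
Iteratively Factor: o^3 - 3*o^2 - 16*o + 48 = (o - 4)*(o^2 + o - 12) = (o - 4)*(o - 3)*(o + 4)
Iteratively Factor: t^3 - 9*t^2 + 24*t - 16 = (t - 4)*(t^2 - 5*t + 4) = (t - 4)^2*(t - 1)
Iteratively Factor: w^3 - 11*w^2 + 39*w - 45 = (w - 3)*(w^2 - 8*w + 15) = (w - 5)*(w - 3)*(w - 3)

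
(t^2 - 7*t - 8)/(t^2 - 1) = (t - 8)/(t - 1)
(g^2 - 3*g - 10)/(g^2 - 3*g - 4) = (-g^2 + 3*g + 10)/(-g^2 + 3*g + 4)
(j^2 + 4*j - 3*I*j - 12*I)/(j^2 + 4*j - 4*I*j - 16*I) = (j - 3*I)/(j - 4*I)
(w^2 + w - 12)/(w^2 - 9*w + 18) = (w + 4)/(w - 6)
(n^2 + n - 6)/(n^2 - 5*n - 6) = (-n^2 - n + 6)/(-n^2 + 5*n + 6)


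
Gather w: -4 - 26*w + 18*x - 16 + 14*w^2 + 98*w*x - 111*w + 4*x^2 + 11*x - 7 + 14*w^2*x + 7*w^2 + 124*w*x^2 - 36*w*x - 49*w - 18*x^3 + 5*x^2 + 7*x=w^2*(14*x + 21) + w*(124*x^2 + 62*x - 186) - 18*x^3 + 9*x^2 + 36*x - 27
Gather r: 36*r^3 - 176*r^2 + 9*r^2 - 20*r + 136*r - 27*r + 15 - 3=36*r^3 - 167*r^2 + 89*r + 12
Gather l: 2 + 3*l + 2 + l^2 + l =l^2 + 4*l + 4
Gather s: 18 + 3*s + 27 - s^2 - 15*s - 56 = -s^2 - 12*s - 11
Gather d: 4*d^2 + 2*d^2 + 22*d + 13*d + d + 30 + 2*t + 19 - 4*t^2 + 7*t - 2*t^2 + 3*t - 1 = 6*d^2 + 36*d - 6*t^2 + 12*t + 48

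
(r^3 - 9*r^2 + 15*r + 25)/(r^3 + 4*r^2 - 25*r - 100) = (r^2 - 4*r - 5)/(r^2 + 9*r + 20)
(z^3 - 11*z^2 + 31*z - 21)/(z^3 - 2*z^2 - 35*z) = (z^2 - 4*z + 3)/(z*(z + 5))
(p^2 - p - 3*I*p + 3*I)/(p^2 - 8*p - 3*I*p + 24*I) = (p - 1)/(p - 8)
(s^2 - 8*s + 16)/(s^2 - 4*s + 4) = (s^2 - 8*s + 16)/(s^2 - 4*s + 4)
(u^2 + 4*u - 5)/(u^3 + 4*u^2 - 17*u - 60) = (u - 1)/(u^2 - u - 12)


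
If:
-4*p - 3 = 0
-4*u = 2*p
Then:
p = -3/4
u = 3/8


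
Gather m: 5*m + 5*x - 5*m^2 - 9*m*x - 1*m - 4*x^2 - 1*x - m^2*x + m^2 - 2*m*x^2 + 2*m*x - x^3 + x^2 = m^2*(-x - 4) + m*(-2*x^2 - 7*x + 4) - x^3 - 3*x^2 + 4*x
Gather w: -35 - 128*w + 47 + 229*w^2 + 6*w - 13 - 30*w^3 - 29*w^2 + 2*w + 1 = -30*w^3 + 200*w^2 - 120*w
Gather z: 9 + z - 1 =z + 8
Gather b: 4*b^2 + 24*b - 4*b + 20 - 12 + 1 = 4*b^2 + 20*b + 9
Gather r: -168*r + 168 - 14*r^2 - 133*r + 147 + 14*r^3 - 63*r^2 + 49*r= 14*r^3 - 77*r^2 - 252*r + 315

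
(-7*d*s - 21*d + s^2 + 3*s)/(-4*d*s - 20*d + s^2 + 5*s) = (7*d*s + 21*d - s^2 - 3*s)/(4*d*s + 20*d - s^2 - 5*s)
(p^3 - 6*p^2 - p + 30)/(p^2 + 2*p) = p - 8 + 15/p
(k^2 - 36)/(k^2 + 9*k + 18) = (k - 6)/(k + 3)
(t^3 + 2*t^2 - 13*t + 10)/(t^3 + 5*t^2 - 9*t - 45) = (t^2 - 3*t + 2)/(t^2 - 9)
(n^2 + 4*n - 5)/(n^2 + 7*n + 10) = (n - 1)/(n + 2)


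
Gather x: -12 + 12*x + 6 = 12*x - 6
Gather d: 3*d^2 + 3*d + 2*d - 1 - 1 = 3*d^2 + 5*d - 2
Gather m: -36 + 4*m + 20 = 4*m - 16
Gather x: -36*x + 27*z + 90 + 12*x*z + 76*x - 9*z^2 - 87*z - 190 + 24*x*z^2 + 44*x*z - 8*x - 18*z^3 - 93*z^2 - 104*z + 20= x*(24*z^2 + 56*z + 32) - 18*z^3 - 102*z^2 - 164*z - 80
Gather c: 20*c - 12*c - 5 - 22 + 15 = 8*c - 12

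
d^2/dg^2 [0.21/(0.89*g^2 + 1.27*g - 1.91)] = (-0.332682*g^2 - 0.474726*g + 0.21*(1.78*g + 1.27)*(3.56*g + 2.54) + 0.713958)/(0.89*g^2 + 1.27*g - 1.91)^3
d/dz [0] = 0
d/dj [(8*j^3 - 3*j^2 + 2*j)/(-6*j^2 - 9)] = 2*(-8*j^4 - 34*j^2 + 9*j - 3)/(3*(4*j^4 + 12*j^2 + 9))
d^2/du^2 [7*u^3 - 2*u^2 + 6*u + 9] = 42*u - 4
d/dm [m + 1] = 1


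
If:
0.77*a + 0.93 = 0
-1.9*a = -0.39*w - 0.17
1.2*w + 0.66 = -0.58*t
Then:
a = -1.21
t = 11.94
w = -6.32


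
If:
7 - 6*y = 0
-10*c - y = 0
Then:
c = -7/60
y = 7/6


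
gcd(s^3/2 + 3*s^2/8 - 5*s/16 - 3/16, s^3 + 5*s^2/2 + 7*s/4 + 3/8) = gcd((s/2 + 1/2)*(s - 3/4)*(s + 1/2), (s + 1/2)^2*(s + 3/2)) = s + 1/2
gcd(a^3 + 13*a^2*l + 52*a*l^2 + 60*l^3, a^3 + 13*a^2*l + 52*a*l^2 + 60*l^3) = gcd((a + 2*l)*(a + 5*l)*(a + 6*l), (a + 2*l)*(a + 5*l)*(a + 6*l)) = a^3 + 13*a^2*l + 52*a*l^2 + 60*l^3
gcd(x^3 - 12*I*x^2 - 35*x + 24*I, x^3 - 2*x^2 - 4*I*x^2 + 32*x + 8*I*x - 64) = x - 8*I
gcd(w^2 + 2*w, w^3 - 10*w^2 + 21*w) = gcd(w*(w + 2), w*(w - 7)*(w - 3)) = w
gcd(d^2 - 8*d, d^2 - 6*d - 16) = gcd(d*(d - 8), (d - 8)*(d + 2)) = d - 8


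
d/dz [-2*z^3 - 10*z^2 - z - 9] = -6*z^2 - 20*z - 1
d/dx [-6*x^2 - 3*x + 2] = -12*x - 3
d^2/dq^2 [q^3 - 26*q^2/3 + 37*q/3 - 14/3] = 6*q - 52/3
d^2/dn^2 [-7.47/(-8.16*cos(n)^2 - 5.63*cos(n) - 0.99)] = (-1989.577728*(1 - cos(n)^2)^2 - 1029.533328*cos(n)^3 - 990.182115*cos(n)^2 + 2100.702195*cos(n) + 2342.438118)/(8.16*cos(n)^2 + 5.63*cos(n) + 0.99)^3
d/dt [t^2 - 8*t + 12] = 2*t - 8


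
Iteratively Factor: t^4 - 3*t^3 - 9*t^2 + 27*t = (t - 3)*(t^3 - 9*t) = t*(t - 3)*(t^2 - 9) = t*(t - 3)^2*(t + 3)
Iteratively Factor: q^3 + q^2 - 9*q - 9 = (q + 3)*(q^2 - 2*q - 3) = (q + 1)*(q + 3)*(q - 3)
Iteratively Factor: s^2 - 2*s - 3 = (s + 1)*(s - 3)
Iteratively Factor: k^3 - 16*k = (k - 4)*(k^2 + 4*k) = (k - 4)*(k + 4)*(k)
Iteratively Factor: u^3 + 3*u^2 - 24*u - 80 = (u + 4)*(u^2 - u - 20) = (u - 5)*(u + 4)*(u + 4)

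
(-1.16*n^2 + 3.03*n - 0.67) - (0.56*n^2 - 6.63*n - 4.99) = -1.72*n^2 + 9.66*n + 4.32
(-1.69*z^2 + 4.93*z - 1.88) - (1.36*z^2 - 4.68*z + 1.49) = -3.05*z^2 + 9.61*z - 3.37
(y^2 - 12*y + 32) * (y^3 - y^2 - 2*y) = y^5 - 13*y^4 + 42*y^3 - 8*y^2 - 64*y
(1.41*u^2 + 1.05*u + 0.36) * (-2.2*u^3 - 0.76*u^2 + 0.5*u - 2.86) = -3.102*u^5 - 3.3816*u^4 - 0.885*u^3 - 3.7812*u^2 - 2.823*u - 1.0296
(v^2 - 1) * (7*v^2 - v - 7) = 7*v^4 - v^3 - 14*v^2 + v + 7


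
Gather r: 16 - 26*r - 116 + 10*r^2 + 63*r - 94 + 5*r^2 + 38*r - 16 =15*r^2 + 75*r - 210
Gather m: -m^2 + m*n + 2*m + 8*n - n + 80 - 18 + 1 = -m^2 + m*(n + 2) + 7*n + 63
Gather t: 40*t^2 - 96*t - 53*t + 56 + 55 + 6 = 40*t^2 - 149*t + 117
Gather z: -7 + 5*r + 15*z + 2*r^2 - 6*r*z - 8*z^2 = 2*r^2 + 5*r - 8*z^2 + z*(15 - 6*r) - 7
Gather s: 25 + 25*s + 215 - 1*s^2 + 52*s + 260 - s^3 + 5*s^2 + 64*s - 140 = -s^3 + 4*s^2 + 141*s + 360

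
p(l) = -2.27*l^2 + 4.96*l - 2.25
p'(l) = 4.96 - 4.54*l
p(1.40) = 0.24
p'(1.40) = -1.40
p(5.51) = -43.84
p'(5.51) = -20.06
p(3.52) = -12.92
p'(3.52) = -11.02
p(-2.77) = -33.41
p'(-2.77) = 17.54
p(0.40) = -0.63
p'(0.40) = 3.14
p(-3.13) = -40.01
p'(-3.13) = 19.17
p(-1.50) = -14.80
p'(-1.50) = 11.77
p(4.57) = -26.99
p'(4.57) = -15.79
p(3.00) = -7.80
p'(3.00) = -8.66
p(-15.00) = -587.40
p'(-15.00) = 73.06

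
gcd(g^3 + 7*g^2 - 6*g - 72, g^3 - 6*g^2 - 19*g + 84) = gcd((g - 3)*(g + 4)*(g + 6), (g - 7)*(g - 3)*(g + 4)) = g^2 + g - 12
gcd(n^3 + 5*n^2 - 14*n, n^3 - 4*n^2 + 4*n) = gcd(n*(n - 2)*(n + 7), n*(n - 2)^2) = n^2 - 2*n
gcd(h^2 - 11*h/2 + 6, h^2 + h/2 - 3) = h - 3/2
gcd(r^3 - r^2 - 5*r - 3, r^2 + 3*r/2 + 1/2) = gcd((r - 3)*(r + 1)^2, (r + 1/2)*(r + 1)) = r + 1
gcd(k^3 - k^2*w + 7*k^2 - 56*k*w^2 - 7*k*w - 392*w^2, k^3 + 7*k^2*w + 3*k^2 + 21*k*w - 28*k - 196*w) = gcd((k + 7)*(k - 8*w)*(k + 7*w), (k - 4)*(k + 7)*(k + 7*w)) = k^2 + 7*k*w + 7*k + 49*w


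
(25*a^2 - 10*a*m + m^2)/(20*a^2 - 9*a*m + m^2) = (5*a - m)/(4*a - m)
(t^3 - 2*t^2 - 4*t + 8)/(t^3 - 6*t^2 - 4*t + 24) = (t - 2)/(t - 6)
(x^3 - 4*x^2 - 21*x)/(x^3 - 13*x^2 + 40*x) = (x^2 - 4*x - 21)/(x^2 - 13*x + 40)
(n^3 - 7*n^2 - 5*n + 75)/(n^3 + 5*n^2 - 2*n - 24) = (n^2 - 10*n + 25)/(n^2 + 2*n - 8)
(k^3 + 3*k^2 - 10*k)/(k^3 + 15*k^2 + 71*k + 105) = k*(k - 2)/(k^2 + 10*k + 21)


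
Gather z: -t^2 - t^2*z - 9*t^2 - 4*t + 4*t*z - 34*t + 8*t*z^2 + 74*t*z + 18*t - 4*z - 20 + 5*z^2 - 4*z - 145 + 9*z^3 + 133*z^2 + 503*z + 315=-10*t^2 - 20*t + 9*z^3 + z^2*(8*t + 138) + z*(-t^2 + 78*t + 495) + 150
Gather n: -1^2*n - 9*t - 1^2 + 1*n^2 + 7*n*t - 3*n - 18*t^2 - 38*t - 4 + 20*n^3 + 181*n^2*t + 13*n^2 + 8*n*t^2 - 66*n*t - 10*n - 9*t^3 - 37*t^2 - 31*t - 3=20*n^3 + n^2*(181*t + 14) + n*(8*t^2 - 59*t - 14) - 9*t^3 - 55*t^2 - 78*t - 8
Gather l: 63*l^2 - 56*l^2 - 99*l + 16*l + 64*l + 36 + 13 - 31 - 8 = 7*l^2 - 19*l + 10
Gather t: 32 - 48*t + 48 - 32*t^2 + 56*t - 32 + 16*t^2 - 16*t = -16*t^2 - 8*t + 48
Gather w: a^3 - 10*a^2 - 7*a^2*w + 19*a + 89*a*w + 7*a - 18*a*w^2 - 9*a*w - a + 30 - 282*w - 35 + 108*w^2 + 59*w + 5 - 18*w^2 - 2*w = a^3 - 10*a^2 + 25*a + w^2*(90 - 18*a) + w*(-7*a^2 + 80*a - 225)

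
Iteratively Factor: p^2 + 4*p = (p)*(p + 4)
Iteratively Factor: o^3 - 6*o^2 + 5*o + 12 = (o - 4)*(o^2 - 2*o - 3) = (o - 4)*(o - 3)*(o + 1)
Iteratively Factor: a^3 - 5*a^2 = (a - 5)*(a^2) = a*(a - 5)*(a)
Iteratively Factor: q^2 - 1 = (q - 1)*(q + 1)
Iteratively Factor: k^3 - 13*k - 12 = (k - 4)*(k^2 + 4*k + 3) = (k - 4)*(k + 3)*(k + 1)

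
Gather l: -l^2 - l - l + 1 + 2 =-l^2 - 2*l + 3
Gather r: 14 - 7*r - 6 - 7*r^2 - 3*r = -7*r^2 - 10*r + 8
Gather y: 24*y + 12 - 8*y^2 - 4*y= -8*y^2 + 20*y + 12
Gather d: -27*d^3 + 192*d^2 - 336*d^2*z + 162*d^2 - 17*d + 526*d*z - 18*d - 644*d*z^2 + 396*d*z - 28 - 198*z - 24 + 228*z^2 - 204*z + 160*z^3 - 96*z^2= -27*d^3 + d^2*(354 - 336*z) + d*(-644*z^2 + 922*z - 35) + 160*z^3 + 132*z^2 - 402*z - 52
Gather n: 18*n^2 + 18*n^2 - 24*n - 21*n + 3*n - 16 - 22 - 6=36*n^2 - 42*n - 44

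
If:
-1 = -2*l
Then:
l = 1/2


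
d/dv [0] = 0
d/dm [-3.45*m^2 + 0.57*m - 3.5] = 0.57 - 6.9*m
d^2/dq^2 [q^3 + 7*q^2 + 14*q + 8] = 6*q + 14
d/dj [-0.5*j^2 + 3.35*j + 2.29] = 3.35 - 1.0*j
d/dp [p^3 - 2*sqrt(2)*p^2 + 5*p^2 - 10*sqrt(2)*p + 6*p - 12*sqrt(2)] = 3*p^2 - 4*sqrt(2)*p + 10*p - 10*sqrt(2) + 6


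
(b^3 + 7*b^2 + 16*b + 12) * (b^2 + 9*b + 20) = b^5 + 16*b^4 + 99*b^3 + 296*b^2 + 428*b + 240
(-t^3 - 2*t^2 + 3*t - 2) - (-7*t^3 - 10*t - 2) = 6*t^3 - 2*t^2 + 13*t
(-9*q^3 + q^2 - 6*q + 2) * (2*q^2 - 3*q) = -18*q^5 + 29*q^4 - 15*q^3 + 22*q^2 - 6*q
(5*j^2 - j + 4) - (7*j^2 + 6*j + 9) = -2*j^2 - 7*j - 5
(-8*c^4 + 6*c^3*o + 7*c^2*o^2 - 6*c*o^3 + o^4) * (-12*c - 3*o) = 96*c^5 - 48*c^4*o - 102*c^3*o^2 + 51*c^2*o^3 + 6*c*o^4 - 3*o^5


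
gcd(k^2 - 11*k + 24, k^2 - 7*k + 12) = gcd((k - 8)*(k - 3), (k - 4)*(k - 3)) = k - 3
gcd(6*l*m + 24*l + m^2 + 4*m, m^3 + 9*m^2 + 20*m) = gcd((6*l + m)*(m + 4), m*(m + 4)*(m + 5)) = m + 4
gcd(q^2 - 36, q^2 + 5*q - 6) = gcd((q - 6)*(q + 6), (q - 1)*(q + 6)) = q + 6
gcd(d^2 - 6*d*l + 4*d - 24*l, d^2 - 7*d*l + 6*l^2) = d - 6*l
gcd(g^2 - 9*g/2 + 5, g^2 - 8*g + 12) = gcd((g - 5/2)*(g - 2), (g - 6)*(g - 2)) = g - 2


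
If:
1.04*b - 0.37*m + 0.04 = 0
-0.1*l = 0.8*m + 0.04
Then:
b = 0.355769230769231*m - 0.0384615384615385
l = -8.0*m - 0.4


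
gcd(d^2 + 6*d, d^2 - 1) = 1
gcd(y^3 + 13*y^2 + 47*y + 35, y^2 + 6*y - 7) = y + 7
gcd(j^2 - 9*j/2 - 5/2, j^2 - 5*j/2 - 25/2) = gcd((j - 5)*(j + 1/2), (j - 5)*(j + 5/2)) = j - 5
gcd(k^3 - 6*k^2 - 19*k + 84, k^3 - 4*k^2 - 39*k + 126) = k^2 - 10*k + 21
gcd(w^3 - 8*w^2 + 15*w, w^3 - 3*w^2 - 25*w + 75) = w^2 - 8*w + 15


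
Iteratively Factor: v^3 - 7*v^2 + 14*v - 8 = (v - 2)*(v^2 - 5*v + 4) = (v - 4)*(v - 2)*(v - 1)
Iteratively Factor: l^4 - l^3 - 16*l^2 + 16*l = (l + 4)*(l^3 - 5*l^2 + 4*l) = l*(l + 4)*(l^2 - 5*l + 4) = l*(l - 4)*(l + 4)*(l - 1)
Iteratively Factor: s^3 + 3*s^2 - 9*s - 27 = (s + 3)*(s^2 - 9) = (s + 3)^2*(s - 3)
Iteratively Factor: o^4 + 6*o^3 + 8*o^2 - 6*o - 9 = (o + 1)*(o^3 + 5*o^2 + 3*o - 9) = (o + 1)*(o + 3)*(o^2 + 2*o - 3) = (o + 1)*(o + 3)^2*(o - 1)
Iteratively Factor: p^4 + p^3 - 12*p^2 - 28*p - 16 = (p + 2)*(p^3 - p^2 - 10*p - 8) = (p + 1)*(p + 2)*(p^2 - 2*p - 8) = (p + 1)*(p + 2)^2*(p - 4)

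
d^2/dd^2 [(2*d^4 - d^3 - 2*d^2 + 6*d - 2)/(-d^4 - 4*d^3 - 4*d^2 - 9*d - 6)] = 2*(9*d^9 + 30*d^8 + 84*d^7 - 67*d^6 - 600*d^5 - 996*d^4 - 443*d^3 + 690*d^2 + 612*d + 510)/(d^12 + 12*d^11 + 60*d^10 + 187*d^9 + 474*d^8 + 984*d^7 + 1603*d^6 + 2304*d^5 + 2664*d^4 + 2457*d^3 + 1890*d^2 + 972*d + 216)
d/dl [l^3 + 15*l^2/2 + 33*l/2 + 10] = 3*l^2 + 15*l + 33/2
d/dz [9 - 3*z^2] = -6*z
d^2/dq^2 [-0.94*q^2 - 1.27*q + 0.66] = -1.88000000000000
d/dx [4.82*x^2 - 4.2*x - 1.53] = 9.64*x - 4.2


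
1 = 1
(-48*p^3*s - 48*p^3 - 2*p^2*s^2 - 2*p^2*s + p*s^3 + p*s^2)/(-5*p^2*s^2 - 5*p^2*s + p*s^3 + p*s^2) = (48*p^2 + 2*p*s - s^2)/(s*(5*p - s))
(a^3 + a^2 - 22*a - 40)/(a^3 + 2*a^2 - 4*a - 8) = (a^2 - a - 20)/(a^2 - 4)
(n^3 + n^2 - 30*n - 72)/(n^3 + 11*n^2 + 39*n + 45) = (n^2 - 2*n - 24)/(n^2 + 8*n + 15)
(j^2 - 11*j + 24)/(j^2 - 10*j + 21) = (j - 8)/(j - 7)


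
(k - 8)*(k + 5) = k^2 - 3*k - 40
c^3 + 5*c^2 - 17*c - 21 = (c - 3)*(c + 1)*(c + 7)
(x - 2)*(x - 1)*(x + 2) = x^3 - x^2 - 4*x + 4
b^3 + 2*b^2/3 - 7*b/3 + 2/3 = (b - 1)*(b - 1/3)*(b + 2)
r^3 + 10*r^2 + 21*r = r*(r + 3)*(r + 7)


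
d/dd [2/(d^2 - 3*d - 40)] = 2*(3 - 2*d)/(-d^2 + 3*d + 40)^2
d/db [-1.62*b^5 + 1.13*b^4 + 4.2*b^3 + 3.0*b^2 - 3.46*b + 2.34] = -8.1*b^4 + 4.52*b^3 + 12.6*b^2 + 6.0*b - 3.46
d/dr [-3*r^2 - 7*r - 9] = -6*r - 7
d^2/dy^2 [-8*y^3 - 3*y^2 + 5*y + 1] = -48*y - 6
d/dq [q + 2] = 1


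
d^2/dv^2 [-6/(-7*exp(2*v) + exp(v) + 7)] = 6*((1 - 28*exp(v))*(-7*exp(2*v) + exp(v) + 7) - 2*(14*exp(v) - 1)^2*exp(v))*exp(v)/(-7*exp(2*v) + exp(v) + 7)^3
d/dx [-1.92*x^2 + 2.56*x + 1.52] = 2.56 - 3.84*x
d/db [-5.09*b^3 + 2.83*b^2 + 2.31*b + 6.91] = -15.27*b^2 + 5.66*b + 2.31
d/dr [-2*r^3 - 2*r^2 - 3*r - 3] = -6*r^2 - 4*r - 3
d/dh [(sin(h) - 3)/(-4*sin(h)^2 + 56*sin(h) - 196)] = (sin(h) + 1)*cos(h)/(4*(sin(h) - 7)^3)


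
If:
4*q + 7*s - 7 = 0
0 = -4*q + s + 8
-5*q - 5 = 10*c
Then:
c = -95/64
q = 63/32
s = -1/8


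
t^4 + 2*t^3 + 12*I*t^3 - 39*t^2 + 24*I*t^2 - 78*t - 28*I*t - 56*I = (t + 2)*(t + I)*(t + 4*I)*(t + 7*I)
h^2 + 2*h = h*(h + 2)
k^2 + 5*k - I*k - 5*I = (k + 5)*(k - I)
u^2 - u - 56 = (u - 8)*(u + 7)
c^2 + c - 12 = (c - 3)*(c + 4)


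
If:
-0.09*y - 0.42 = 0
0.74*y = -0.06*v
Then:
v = 57.56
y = -4.67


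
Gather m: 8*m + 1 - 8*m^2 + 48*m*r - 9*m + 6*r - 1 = -8*m^2 + m*(48*r - 1) + 6*r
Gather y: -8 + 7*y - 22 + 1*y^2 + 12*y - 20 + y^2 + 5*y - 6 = 2*y^2 + 24*y - 56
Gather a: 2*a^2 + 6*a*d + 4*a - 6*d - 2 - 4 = 2*a^2 + a*(6*d + 4) - 6*d - 6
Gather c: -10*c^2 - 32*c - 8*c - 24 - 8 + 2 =-10*c^2 - 40*c - 30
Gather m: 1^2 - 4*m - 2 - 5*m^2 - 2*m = -5*m^2 - 6*m - 1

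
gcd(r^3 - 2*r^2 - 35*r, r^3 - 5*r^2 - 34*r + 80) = r + 5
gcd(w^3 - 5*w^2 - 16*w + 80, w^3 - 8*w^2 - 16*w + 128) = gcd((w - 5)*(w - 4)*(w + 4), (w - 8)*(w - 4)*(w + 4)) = w^2 - 16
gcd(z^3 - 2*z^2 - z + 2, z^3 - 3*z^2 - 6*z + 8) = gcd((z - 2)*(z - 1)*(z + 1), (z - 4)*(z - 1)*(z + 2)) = z - 1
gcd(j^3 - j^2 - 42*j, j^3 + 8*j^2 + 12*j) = j^2 + 6*j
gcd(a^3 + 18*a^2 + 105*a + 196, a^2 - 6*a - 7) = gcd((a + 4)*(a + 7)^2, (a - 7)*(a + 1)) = 1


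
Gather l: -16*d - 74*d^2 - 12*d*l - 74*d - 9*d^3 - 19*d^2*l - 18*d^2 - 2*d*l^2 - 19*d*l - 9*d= -9*d^3 - 92*d^2 - 2*d*l^2 - 99*d + l*(-19*d^2 - 31*d)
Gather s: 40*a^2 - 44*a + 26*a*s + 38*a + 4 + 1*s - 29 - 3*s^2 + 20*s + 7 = 40*a^2 - 6*a - 3*s^2 + s*(26*a + 21) - 18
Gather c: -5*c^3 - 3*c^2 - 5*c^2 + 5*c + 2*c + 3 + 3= -5*c^3 - 8*c^2 + 7*c + 6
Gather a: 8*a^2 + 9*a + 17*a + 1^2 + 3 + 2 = 8*a^2 + 26*a + 6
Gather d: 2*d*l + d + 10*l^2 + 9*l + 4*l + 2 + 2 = d*(2*l + 1) + 10*l^2 + 13*l + 4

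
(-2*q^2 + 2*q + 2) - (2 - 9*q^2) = 7*q^2 + 2*q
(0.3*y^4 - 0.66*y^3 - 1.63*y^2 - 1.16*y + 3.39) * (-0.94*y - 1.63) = -0.282*y^5 + 0.1314*y^4 + 2.608*y^3 + 3.7473*y^2 - 1.2958*y - 5.5257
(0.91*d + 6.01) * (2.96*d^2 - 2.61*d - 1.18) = 2.6936*d^3 + 15.4145*d^2 - 16.7599*d - 7.0918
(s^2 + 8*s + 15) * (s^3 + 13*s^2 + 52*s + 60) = s^5 + 21*s^4 + 171*s^3 + 671*s^2 + 1260*s + 900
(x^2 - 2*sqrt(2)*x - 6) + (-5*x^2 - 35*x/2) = -4*x^2 - 35*x/2 - 2*sqrt(2)*x - 6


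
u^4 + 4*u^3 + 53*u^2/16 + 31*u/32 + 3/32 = (u + 1/4)^2*(u + 1/2)*(u + 3)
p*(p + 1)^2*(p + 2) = p^4 + 4*p^3 + 5*p^2 + 2*p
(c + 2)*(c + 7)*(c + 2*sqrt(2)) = c^3 + 2*sqrt(2)*c^2 + 9*c^2 + 14*c + 18*sqrt(2)*c + 28*sqrt(2)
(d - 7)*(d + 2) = d^2 - 5*d - 14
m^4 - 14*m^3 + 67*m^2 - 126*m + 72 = (m - 6)*(m - 4)*(m - 3)*(m - 1)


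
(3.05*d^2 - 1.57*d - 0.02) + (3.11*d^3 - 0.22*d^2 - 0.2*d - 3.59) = 3.11*d^3 + 2.83*d^2 - 1.77*d - 3.61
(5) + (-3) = 2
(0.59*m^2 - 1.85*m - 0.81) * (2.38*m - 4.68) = 1.4042*m^3 - 7.1642*m^2 + 6.7302*m + 3.7908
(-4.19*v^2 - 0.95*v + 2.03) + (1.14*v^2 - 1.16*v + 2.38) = -3.05*v^2 - 2.11*v + 4.41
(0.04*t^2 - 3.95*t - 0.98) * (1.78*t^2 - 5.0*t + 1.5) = 0.0712*t^4 - 7.231*t^3 + 18.0656*t^2 - 1.025*t - 1.47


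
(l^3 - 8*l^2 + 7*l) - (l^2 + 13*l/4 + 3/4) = l^3 - 9*l^2 + 15*l/4 - 3/4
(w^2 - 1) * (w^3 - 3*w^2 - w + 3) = w^5 - 3*w^4 - 2*w^3 + 6*w^2 + w - 3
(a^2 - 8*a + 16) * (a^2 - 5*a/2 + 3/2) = a^4 - 21*a^3/2 + 75*a^2/2 - 52*a + 24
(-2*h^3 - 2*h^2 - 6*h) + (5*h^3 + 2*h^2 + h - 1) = 3*h^3 - 5*h - 1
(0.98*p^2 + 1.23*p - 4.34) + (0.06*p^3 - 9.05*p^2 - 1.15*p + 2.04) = 0.06*p^3 - 8.07*p^2 + 0.0800000000000001*p - 2.3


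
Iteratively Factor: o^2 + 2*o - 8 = (o + 4)*(o - 2)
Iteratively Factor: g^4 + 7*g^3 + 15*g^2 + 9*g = (g + 1)*(g^3 + 6*g^2 + 9*g) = (g + 1)*(g + 3)*(g^2 + 3*g) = g*(g + 1)*(g + 3)*(g + 3)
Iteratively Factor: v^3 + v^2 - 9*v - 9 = (v + 1)*(v^2 - 9) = (v - 3)*(v + 1)*(v + 3)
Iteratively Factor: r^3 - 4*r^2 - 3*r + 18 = (r - 3)*(r^2 - r - 6) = (r - 3)^2*(r + 2)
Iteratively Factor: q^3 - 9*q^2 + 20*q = (q - 5)*(q^2 - 4*q) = q*(q - 5)*(q - 4)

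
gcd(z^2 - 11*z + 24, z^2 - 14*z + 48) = z - 8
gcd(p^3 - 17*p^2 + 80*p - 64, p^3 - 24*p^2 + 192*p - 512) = p^2 - 16*p + 64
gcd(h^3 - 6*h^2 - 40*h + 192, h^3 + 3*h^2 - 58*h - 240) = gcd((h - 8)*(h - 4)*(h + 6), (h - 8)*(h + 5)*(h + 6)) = h^2 - 2*h - 48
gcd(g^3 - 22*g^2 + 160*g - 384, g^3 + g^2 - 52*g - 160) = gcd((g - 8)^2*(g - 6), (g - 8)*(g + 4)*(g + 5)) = g - 8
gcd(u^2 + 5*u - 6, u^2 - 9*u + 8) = u - 1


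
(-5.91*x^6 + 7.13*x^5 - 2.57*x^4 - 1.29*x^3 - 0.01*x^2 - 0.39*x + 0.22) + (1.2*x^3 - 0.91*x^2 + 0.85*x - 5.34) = -5.91*x^6 + 7.13*x^5 - 2.57*x^4 - 0.0900000000000001*x^3 - 0.92*x^2 + 0.46*x - 5.12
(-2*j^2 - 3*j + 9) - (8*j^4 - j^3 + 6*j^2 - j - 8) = -8*j^4 + j^3 - 8*j^2 - 2*j + 17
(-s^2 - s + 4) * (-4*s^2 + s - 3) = 4*s^4 + 3*s^3 - 14*s^2 + 7*s - 12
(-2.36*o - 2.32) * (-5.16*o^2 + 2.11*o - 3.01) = 12.1776*o^3 + 6.9916*o^2 + 2.2084*o + 6.9832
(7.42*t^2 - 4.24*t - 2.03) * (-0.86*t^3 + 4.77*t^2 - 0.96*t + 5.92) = -6.3812*t^5 + 39.0398*t^4 - 25.6022*t^3 + 38.3137*t^2 - 23.152*t - 12.0176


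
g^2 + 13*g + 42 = (g + 6)*(g + 7)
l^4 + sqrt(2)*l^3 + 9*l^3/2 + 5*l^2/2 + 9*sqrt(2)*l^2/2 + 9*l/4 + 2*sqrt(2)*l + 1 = (l + 1/2)*(l + 4)*(l + sqrt(2)/2)^2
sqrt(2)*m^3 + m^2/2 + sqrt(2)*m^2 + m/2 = m*(m + 1)*(sqrt(2)*m + 1/2)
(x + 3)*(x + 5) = x^2 + 8*x + 15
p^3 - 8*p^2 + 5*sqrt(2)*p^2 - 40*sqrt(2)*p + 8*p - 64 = (p - 8)*(p + sqrt(2))*(p + 4*sqrt(2))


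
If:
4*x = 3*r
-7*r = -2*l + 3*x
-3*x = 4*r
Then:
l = 0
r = 0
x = 0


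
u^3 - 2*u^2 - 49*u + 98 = (u - 7)*(u - 2)*(u + 7)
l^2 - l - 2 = (l - 2)*(l + 1)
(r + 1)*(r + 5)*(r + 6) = r^3 + 12*r^2 + 41*r + 30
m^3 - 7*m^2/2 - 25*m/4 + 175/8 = (m - 7/2)*(m - 5/2)*(m + 5/2)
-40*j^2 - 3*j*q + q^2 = (-8*j + q)*(5*j + q)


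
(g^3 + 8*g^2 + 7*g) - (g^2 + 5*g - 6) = g^3 + 7*g^2 + 2*g + 6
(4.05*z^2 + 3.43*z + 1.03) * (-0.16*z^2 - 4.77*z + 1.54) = -0.648*z^4 - 19.8673*z^3 - 10.2889*z^2 + 0.3691*z + 1.5862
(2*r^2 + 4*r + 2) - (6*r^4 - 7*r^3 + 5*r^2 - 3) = -6*r^4 + 7*r^3 - 3*r^2 + 4*r + 5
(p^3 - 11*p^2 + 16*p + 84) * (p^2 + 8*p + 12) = p^5 - 3*p^4 - 60*p^3 + 80*p^2 + 864*p + 1008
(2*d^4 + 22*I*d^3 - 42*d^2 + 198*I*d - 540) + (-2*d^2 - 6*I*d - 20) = 2*d^4 + 22*I*d^3 - 44*d^2 + 192*I*d - 560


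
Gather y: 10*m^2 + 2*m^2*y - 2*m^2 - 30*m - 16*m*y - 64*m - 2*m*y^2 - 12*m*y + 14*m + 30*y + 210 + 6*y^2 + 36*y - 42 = 8*m^2 - 80*m + y^2*(6 - 2*m) + y*(2*m^2 - 28*m + 66) + 168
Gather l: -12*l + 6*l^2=6*l^2 - 12*l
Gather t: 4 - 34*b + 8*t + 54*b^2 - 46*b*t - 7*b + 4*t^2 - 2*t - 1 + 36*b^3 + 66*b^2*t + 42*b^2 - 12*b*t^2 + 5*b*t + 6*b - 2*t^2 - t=36*b^3 + 96*b^2 - 35*b + t^2*(2 - 12*b) + t*(66*b^2 - 41*b + 5) + 3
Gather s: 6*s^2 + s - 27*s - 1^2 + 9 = 6*s^2 - 26*s + 8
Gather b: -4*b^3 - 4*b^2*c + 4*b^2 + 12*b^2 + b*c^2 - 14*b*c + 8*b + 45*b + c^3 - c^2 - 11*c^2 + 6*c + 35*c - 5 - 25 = -4*b^3 + b^2*(16 - 4*c) + b*(c^2 - 14*c + 53) + c^3 - 12*c^2 + 41*c - 30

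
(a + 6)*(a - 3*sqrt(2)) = a^2 - 3*sqrt(2)*a + 6*a - 18*sqrt(2)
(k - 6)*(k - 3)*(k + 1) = k^3 - 8*k^2 + 9*k + 18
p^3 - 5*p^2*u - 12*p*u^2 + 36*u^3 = (p - 6*u)*(p - 2*u)*(p + 3*u)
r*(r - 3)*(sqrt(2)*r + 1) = sqrt(2)*r^3 - 3*sqrt(2)*r^2 + r^2 - 3*r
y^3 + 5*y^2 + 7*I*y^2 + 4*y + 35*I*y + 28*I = (y + 1)*(y + 4)*(y + 7*I)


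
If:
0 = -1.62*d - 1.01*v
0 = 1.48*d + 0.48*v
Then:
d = 0.00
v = 0.00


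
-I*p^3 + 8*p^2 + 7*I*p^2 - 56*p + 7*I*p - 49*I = (p - 7)*(p + 7*I)*(-I*p + 1)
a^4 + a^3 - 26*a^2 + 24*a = a*(a - 4)*(a - 1)*(a + 6)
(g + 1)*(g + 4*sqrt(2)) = g^2 + g + 4*sqrt(2)*g + 4*sqrt(2)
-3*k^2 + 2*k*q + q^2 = (-k + q)*(3*k + q)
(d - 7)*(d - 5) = d^2 - 12*d + 35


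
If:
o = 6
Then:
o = 6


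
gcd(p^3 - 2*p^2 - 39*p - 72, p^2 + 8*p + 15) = p + 3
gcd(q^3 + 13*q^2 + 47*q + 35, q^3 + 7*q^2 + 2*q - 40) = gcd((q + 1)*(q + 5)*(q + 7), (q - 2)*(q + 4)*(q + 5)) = q + 5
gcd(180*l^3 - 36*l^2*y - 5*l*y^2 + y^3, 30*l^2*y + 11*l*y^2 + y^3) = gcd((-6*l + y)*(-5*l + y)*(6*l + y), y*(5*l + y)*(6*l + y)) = 6*l + y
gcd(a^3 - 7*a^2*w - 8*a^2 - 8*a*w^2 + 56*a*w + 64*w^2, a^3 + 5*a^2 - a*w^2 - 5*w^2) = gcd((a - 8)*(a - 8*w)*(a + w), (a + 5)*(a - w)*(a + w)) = a + w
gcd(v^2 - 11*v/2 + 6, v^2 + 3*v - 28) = v - 4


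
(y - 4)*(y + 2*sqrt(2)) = y^2 - 4*y + 2*sqrt(2)*y - 8*sqrt(2)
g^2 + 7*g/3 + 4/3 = (g + 1)*(g + 4/3)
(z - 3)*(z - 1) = z^2 - 4*z + 3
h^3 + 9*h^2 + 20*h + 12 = (h + 1)*(h + 2)*(h + 6)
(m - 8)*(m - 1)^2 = m^3 - 10*m^2 + 17*m - 8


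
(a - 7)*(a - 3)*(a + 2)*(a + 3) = a^4 - 5*a^3 - 23*a^2 + 45*a + 126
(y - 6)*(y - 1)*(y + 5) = y^3 - 2*y^2 - 29*y + 30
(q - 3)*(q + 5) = q^2 + 2*q - 15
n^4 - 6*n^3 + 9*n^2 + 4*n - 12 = (n - 3)*(n - 2)^2*(n + 1)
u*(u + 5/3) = u^2 + 5*u/3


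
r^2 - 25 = (r - 5)*(r + 5)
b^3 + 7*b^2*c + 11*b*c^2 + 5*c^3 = (b + c)^2*(b + 5*c)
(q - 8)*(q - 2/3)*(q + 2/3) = q^3 - 8*q^2 - 4*q/9 + 32/9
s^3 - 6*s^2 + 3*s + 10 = (s - 5)*(s - 2)*(s + 1)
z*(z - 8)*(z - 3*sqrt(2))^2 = z^4 - 6*sqrt(2)*z^3 - 8*z^3 + 18*z^2 + 48*sqrt(2)*z^2 - 144*z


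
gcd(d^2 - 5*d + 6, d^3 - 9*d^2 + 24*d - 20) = d - 2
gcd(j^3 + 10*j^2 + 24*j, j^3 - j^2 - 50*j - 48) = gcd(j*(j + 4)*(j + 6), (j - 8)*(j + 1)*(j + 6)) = j + 6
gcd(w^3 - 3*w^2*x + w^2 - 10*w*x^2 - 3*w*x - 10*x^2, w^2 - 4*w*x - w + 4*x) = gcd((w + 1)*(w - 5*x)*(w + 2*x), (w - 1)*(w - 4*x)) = 1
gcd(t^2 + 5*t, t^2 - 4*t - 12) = 1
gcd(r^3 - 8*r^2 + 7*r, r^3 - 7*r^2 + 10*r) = r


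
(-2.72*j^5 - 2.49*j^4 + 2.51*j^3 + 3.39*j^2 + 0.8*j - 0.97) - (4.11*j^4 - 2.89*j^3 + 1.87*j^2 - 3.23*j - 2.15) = -2.72*j^5 - 6.6*j^4 + 5.4*j^3 + 1.52*j^2 + 4.03*j + 1.18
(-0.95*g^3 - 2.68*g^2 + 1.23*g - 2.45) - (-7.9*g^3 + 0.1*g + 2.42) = 6.95*g^3 - 2.68*g^2 + 1.13*g - 4.87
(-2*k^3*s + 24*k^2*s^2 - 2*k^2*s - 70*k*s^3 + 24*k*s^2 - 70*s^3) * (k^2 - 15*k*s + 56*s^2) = -2*k^5*s + 54*k^4*s^2 - 2*k^4*s - 542*k^3*s^3 + 54*k^3*s^2 + 2394*k^2*s^4 - 542*k^2*s^3 - 3920*k*s^5 + 2394*k*s^4 - 3920*s^5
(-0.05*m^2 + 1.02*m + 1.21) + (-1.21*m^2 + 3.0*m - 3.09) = -1.26*m^2 + 4.02*m - 1.88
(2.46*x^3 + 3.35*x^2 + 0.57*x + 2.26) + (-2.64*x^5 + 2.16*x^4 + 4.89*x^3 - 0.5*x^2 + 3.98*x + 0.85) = -2.64*x^5 + 2.16*x^4 + 7.35*x^3 + 2.85*x^2 + 4.55*x + 3.11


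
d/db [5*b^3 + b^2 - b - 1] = 15*b^2 + 2*b - 1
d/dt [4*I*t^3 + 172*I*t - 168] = I*(12*t^2 + 172)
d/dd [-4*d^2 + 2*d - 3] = 2 - 8*d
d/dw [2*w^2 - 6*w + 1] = 4*w - 6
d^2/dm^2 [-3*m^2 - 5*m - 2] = -6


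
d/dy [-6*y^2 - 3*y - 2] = -12*y - 3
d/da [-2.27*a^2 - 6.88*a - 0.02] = -4.54*a - 6.88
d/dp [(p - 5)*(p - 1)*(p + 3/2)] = 3*p^2 - 9*p - 4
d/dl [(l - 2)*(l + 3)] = 2*l + 1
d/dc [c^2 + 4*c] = 2*c + 4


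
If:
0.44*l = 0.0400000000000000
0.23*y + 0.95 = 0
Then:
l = 0.09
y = -4.13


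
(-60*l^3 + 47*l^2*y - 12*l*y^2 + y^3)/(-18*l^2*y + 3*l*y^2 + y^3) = (20*l^2 - 9*l*y + y^2)/(y*(6*l + y))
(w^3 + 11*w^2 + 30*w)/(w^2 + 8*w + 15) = w*(w + 6)/(w + 3)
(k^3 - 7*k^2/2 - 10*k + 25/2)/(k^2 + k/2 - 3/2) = (2*k^2 - 5*k - 25)/(2*k + 3)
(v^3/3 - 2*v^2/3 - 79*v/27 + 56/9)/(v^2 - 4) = (9*v^3 - 18*v^2 - 79*v + 168)/(27*(v^2 - 4))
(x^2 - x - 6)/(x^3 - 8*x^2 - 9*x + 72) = (x + 2)/(x^2 - 5*x - 24)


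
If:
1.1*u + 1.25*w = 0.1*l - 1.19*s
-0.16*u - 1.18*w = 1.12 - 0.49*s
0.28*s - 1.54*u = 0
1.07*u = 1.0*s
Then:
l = -11.86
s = 0.00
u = 0.00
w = -0.95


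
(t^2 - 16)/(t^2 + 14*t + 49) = (t^2 - 16)/(t^2 + 14*t + 49)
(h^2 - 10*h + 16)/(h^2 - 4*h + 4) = (h - 8)/(h - 2)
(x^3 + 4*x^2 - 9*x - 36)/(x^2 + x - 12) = x + 3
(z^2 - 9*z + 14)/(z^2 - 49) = (z - 2)/(z + 7)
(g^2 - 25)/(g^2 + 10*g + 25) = (g - 5)/(g + 5)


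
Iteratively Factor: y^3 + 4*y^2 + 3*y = (y)*(y^2 + 4*y + 3) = y*(y + 3)*(y + 1)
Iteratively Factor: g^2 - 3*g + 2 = (g - 2)*(g - 1)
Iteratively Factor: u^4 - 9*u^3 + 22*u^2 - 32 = (u - 4)*(u^3 - 5*u^2 + 2*u + 8) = (u - 4)^2*(u^2 - u - 2) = (u - 4)^2*(u - 2)*(u + 1)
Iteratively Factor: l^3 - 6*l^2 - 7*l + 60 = (l + 3)*(l^2 - 9*l + 20) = (l - 5)*(l + 3)*(l - 4)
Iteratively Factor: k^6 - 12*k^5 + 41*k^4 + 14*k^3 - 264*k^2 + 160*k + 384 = (k - 4)*(k^5 - 8*k^4 + 9*k^3 + 50*k^2 - 64*k - 96) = (k - 4)*(k - 3)*(k^4 - 5*k^3 - 6*k^2 + 32*k + 32) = (k - 4)*(k - 3)*(k + 2)*(k^3 - 7*k^2 + 8*k + 16) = (k - 4)^2*(k - 3)*(k + 2)*(k^2 - 3*k - 4) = (k - 4)^3*(k - 3)*(k + 2)*(k + 1)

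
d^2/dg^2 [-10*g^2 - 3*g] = -20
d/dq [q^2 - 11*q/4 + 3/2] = 2*q - 11/4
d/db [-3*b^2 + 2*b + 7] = 2 - 6*b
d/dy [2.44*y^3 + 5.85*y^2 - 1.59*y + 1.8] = 7.32*y^2 + 11.7*y - 1.59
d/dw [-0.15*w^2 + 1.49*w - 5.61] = 1.49 - 0.3*w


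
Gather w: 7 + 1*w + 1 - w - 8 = 0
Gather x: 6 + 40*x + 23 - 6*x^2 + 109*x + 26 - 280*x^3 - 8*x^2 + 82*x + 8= -280*x^3 - 14*x^2 + 231*x + 63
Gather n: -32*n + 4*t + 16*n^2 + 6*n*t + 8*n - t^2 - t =16*n^2 + n*(6*t - 24) - t^2 + 3*t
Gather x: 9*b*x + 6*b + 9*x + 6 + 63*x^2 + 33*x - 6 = 6*b + 63*x^2 + x*(9*b + 42)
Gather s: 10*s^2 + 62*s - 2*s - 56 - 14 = 10*s^2 + 60*s - 70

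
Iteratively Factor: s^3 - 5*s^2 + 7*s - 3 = (s - 1)*(s^2 - 4*s + 3) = (s - 3)*(s - 1)*(s - 1)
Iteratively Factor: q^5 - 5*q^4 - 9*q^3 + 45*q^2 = (q)*(q^4 - 5*q^3 - 9*q^2 + 45*q) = q*(q - 5)*(q^3 - 9*q) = q*(q - 5)*(q + 3)*(q^2 - 3*q) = q*(q - 5)*(q - 3)*(q + 3)*(q)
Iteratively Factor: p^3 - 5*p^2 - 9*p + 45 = (p + 3)*(p^2 - 8*p + 15) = (p - 5)*(p + 3)*(p - 3)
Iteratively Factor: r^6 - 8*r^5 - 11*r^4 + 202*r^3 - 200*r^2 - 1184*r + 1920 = (r + 3)*(r^5 - 11*r^4 + 22*r^3 + 136*r^2 - 608*r + 640) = (r - 4)*(r + 3)*(r^4 - 7*r^3 - 6*r^2 + 112*r - 160) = (r - 4)*(r + 3)*(r + 4)*(r^3 - 11*r^2 + 38*r - 40) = (r - 5)*(r - 4)*(r + 3)*(r + 4)*(r^2 - 6*r + 8) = (r - 5)*(r - 4)*(r - 2)*(r + 3)*(r + 4)*(r - 4)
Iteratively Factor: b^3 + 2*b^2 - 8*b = (b - 2)*(b^2 + 4*b) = b*(b - 2)*(b + 4)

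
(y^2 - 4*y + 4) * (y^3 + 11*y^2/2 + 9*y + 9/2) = y^5 + 3*y^4/2 - 9*y^3 - 19*y^2/2 + 18*y + 18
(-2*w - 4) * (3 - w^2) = 2*w^3 + 4*w^2 - 6*w - 12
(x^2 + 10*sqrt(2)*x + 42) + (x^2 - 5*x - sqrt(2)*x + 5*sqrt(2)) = 2*x^2 - 5*x + 9*sqrt(2)*x + 5*sqrt(2) + 42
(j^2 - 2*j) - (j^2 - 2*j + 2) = -2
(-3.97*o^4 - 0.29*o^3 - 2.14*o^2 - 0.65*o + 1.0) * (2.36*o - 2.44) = -9.3692*o^5 + 9.0024*o^4 - 4.3428*o^3 + 3.6876*o^2 + 3.946*o - 2.44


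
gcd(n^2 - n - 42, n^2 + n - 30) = n + 6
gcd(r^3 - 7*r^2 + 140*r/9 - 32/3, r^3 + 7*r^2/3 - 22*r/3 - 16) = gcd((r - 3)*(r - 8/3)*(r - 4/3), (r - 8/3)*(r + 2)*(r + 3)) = r - 8/3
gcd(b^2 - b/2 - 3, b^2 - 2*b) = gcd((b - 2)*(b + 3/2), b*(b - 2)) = b - 2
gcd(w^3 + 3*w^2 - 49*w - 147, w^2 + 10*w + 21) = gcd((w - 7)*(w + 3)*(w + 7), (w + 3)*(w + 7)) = w^2 + 10*w + 21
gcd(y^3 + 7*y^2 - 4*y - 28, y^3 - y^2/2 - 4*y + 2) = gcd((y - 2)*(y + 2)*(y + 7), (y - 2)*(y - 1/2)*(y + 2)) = y^2 - 4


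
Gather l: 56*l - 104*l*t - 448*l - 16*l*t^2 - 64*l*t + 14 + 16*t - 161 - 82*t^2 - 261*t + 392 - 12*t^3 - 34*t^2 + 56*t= l*(-16*t^2 - 168*t - 392) - 12*t^3 - 116*t^2 - 189*t + 245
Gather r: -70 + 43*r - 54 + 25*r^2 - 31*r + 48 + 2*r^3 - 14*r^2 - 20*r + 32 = 2*r^3 + 11*r^2 - 8*r - 44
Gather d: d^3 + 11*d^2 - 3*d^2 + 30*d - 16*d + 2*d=d^3 + 8*d^2 + 16*d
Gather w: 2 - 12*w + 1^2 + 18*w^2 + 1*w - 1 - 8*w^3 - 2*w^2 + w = -8*w^3 + 16*w^2 - 10*w + 2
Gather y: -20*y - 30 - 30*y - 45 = -50*y - 75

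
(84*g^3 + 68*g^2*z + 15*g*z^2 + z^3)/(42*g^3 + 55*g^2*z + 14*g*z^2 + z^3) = (2*g + z)/(g + z)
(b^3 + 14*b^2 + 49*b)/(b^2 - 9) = b*(b^2 + 14*b + 49)/(b^2 - 9)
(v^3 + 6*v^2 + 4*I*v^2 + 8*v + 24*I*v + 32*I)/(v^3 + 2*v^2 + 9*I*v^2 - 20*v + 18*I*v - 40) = (v + 4)/(v + 5*I)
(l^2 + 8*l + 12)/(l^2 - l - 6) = (l + 6)/(l - 3)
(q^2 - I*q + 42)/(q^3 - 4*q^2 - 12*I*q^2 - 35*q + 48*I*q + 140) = (q + 6*I)/(q^2 - q*(4 + 5*I) + 20*I)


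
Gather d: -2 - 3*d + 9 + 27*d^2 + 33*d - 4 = 27*d^2 + 30*d + 3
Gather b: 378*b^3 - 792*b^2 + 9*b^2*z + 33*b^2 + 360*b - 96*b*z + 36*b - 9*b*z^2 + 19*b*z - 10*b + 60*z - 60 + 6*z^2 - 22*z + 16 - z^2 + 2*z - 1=378*b^3 + b^2*(9*z - 759) + b*(-9*z^2 - 77*z + 386) + 5*z^2 + 40*z - 45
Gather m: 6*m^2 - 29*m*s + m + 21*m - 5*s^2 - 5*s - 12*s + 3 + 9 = 6*m^2 + m*(22 - 29*s) - 5*s^2 - 17*s + 12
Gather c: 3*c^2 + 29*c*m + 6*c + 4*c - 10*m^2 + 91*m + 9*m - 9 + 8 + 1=3*c^2 + c*(29*m + 10) - 10*m^2 + 100*m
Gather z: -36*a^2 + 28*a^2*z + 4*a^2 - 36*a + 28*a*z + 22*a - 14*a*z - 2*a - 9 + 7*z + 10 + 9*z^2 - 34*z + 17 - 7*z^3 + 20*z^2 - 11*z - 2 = -32*a^2 - 16*a - 7*z^3 + 29*z^2 + z*(28*a^2 + 14*a - 38) + 16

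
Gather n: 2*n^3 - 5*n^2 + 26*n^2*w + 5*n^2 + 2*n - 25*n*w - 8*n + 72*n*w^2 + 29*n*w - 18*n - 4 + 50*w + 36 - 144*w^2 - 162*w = 2*n^3 + 26*n^2*w + n*(72*w^2 + 4*w - 24) - 144*w^2 - 112*w + 32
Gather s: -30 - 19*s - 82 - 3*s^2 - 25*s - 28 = -3*s^2 - 44*s - 140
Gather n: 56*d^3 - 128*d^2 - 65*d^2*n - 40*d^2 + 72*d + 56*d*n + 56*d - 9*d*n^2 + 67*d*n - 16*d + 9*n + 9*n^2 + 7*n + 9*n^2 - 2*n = 56*d^3 - 168*d^2 + 112*d + n^2*(18 - 9*d) + n*(-65*d^2 + 123*d + 14)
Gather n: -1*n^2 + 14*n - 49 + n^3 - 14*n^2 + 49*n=n^3 - 15*n^2 + 63*n - 49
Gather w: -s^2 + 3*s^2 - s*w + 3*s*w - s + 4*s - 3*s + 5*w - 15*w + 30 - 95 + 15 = 2*s^2 + w*(2*s - 10) - 50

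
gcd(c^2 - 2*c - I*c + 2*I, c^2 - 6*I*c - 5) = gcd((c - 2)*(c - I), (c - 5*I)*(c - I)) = c - I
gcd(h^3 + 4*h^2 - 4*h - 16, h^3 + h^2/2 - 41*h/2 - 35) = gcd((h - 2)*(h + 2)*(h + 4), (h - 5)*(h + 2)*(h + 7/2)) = h + 2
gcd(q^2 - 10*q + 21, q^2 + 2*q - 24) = 1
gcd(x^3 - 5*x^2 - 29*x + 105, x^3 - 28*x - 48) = 1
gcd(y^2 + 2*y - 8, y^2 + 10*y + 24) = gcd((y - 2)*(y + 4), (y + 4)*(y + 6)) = y + 4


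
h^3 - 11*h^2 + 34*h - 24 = (h - 6)*(h - 4)*(h - 1)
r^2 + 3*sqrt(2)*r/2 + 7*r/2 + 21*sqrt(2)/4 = (r + 7/2)*(r + 3*sqrt(2)/2)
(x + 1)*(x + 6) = x^2 + 7*x + 6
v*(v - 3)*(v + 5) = v^3 + 2*v^2 - 15*v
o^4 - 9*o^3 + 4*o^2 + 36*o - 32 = (o - 8)*(o - 2)*(o - 1)*(o + 2)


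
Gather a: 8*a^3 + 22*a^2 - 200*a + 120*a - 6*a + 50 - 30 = 8*a^3 + 22*a^2 - 86*a + 20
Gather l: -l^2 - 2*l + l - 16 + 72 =-l^2 - l + 56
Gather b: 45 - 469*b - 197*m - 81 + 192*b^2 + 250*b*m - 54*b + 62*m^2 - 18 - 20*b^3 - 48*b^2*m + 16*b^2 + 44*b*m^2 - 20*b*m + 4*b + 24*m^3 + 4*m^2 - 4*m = -20*b^3 + b^2*(208 - 48*m) + b*(44*m^2 + 230*m - 519) + 24*m^3 + 66*m^2 - 201*m - 54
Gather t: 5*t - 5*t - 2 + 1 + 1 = 0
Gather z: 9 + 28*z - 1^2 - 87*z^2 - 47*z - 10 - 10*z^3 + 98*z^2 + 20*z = -10*z^3 + 11*z^2 + z - 2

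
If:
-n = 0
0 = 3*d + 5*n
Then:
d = 0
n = 0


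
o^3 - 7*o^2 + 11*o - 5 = (o - 5)*(o - 1)^2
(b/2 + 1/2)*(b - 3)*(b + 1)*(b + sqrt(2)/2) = b^4/2 - b^3/2 + sqrt(2)*b^3/4 - 5*b^2/2 - sqrt(2)*b^2/4 - 5*sqrt(2)*b/4 - 3*b/2 - 3*sqrt(2)/4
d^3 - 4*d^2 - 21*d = d*(d - 7)*(d + 3)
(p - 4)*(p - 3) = p^2 - 7*p + 12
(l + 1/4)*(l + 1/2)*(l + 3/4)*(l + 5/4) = l^4 + 11*l^3/4 + 41*l^2/16 + 61*l/64 + 15/128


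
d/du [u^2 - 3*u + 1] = 2*u - 3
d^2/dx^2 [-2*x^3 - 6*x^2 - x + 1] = -12*x - 12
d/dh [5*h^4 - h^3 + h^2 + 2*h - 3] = 20*h^3 - 3*h^2 + 2*h + 2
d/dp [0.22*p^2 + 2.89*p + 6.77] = 0.44*p + 2.89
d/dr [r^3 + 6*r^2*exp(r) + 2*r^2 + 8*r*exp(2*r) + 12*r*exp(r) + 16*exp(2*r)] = 6*r^2*exp(r) + 3*r^2 + 16*r*exp(2*r) + 24*r*exp(r) + 4*r + 40*exp(2*r) + 12*exp(r)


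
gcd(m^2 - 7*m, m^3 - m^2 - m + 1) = 1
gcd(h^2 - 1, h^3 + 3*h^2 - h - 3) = h^2 - 1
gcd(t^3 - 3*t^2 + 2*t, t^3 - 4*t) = t^2 - 2*t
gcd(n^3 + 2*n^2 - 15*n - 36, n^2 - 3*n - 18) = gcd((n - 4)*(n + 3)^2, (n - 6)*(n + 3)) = n + 3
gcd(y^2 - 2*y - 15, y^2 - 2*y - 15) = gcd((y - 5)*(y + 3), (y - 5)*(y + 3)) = y^2 - 2*y - 15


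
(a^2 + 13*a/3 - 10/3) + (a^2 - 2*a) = 2*a^2 + 7*a/3 - 10/3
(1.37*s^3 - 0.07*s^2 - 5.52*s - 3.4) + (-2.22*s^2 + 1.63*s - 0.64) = 1.37*s^3 - 2.29*s^2 - 3.89*s - 4.04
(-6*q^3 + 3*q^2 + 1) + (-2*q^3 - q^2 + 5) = -8*q^3 + 2*q^2 + 6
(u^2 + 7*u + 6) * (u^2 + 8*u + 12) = u^4 + 15*u^3 + 74*u^2 + 132*u + 72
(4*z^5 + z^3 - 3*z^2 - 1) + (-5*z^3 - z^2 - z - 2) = 4*z^5 - 4*z^3 - 4*z^2 - z - 3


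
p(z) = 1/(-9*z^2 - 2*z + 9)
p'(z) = (18*z + 2)/(-9*z^2 - 2*z + 9)^2 = 2*(9*z + 1)/(9*z^2 + 2*z - 9)^2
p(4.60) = -0.01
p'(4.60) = 0.00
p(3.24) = -0.01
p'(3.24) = 0.01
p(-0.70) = 0.17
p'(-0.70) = -0.30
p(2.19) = -0.03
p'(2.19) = 0.03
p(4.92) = -0.00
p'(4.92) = 0.00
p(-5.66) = -0.00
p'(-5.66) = -0.00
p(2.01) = -0.03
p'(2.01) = 0.04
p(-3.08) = -0.01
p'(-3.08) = -0.01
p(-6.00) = 0.00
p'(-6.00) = 0.00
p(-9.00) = 0.00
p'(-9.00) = 0.00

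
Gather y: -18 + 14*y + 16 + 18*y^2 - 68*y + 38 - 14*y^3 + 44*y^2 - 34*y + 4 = -14*y^3 + 62*y^2 - 88*y + 40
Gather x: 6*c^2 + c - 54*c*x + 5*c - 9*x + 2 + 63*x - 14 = 6*c^2 + 6*c + x*(54 - 54*c) - 12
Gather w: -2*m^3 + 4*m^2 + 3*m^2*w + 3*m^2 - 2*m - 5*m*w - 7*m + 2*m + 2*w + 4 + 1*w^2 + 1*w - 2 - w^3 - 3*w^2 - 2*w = -2*m^3 + 7*m^2 - 7*m - w^3 - 2*w^2 + w*(3*m^2 - 5*m + 1) + 2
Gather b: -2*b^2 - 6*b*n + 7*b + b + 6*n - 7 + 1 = -2*b^2 + b*(8 - 6*n) + 6*n - 6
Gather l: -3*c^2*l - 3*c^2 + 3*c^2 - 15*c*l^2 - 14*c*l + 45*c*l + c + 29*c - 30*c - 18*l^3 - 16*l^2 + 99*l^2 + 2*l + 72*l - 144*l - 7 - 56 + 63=-18*l^3 + l^2*(83 - 15*c) + l*(-3*c^2 + 31*c - 70)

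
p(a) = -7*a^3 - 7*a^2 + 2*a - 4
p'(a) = -21*a^2 - 14*a + 2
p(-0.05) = -4.12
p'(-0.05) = 2.65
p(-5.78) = 1102.29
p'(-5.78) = -618.66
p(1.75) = -59.45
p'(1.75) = -86.81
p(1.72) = -56.89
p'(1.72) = -84.21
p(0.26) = -4.08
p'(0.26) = -3.06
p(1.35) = -31.28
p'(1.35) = -55.17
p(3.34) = -336.23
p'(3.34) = -279.03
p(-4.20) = 382.74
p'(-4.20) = -309.64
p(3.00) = -250.00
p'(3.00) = -229.00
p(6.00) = -1756.00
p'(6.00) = -838.00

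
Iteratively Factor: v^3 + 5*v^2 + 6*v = (v + 2)*(v^2 + 3*v) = (v + 2)*(v + 3)*(v)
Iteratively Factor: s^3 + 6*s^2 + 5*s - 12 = (s + 3)*(s^2 + 3*s - 4) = (s - 1)*(s + 3)*(s + 4)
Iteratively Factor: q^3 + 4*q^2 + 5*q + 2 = (q + 2)*(q^2 + 2*q + 1) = (q + 1)*(q + 2)*(q + 1)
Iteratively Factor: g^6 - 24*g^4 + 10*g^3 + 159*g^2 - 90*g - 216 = (g + 3)*(g^5 - 3*g^4 - 15*g^3 + 55*g^2 - 6*g - 72) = (g - 3)*(g + 3)*(g^4 - 15*g^2 + 10*g + 24) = (g - 3)^2*(g + 3)*(g^3 + 3*g^2 - 6*g - 8) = (g - 3)^2*(g + 1)*(g + 3)*(g^2 + 2*g - 8) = (g - 3)^2*(g + 1)*(g + 3)*(g + 4)*(g - 2)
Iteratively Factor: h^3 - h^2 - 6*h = (h + 2)*(h^2 - 3*h) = h*(h + 2)*(h - 3)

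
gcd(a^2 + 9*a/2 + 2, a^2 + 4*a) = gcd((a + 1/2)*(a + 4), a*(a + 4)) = a + 4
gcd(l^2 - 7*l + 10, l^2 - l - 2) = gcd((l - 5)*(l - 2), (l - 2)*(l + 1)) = l - 2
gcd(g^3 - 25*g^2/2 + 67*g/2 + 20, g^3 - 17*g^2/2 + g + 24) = g - 8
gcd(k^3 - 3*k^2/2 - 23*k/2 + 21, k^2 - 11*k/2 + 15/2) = k - 3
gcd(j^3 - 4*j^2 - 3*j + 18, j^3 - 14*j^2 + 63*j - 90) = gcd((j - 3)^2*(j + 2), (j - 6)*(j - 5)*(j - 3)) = j - 3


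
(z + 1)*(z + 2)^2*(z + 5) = z^4 + 10*z^3 + 33*z^2 + 44*z + 20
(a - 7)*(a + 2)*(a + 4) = a^3 - a^2 - 34*a - 56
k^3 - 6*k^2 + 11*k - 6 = (k - 3)*(k - 2)*(k - 1)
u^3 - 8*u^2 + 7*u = u*(u - 7)*(u - 1)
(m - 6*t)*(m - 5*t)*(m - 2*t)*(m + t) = m^4 - 12*m^3*t + 39*m^2*t^2 - 8*m*t^3 - 60*t^4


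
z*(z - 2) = z^2 - 2*z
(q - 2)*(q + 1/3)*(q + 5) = q^3 + 10*q^2/3 - 9*q - 10/3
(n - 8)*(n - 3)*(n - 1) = n^3 - 12*n^2 + 35*n - 24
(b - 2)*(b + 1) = b^2 - b - 2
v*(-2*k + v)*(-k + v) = 2*k^2*v - 3*k*v^2 + v^3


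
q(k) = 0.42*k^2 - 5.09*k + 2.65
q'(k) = 0.84*k - 5.09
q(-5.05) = 39.07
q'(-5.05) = -9.33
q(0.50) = 0.21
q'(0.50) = -4.67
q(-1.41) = 10.66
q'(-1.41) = -6.27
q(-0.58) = 5.74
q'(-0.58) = -5.58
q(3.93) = -10.87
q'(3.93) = -1.79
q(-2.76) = 19.90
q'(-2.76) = -7.41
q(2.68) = -7.97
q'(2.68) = -2.84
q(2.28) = -6.77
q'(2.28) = -3.17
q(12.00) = 2.05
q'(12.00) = 4.99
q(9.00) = -9.14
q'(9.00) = 2.47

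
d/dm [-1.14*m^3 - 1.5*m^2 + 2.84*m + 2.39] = -3.42*m^2 - 3.0*m + 2.84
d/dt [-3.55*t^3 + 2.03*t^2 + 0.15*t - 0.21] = -10.65*t^2 + 4.06*t + 0.15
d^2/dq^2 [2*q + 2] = 0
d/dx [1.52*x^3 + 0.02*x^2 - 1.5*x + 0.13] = 4.56*x^2 + 0.04*x - 1.5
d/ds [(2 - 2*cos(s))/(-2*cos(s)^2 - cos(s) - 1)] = 2*(-4*cos(s) + cos(2*s) - 1)*sin(s)/(cos(s) + cos(2*s) + 2)^2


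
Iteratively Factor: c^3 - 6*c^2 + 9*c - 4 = (c - 1)*(c^2 - 5*c + 4) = (c - 4)*(c - 1)*(c - 1)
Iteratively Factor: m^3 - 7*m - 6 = (m - 3)*(m^2 + 3*m + 2) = (m - 3)*(m + 2)*(m + 1)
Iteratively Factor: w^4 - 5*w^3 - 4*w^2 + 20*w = (w + 2)*(w^3 - 7*w^2 + 10*w) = w*(w + 2)*(w^2 - 7*w + 10) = w*(w - 2)*(w + 2)*(w - 5)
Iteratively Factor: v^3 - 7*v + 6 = (v - 2)*(v^2 + 2*v - 3) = (v - 2)*(v + 3)*(v - 1)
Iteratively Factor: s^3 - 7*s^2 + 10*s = (s - 5)*(s^2 - 2*s) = (s - 5)*(s - 2)*(s)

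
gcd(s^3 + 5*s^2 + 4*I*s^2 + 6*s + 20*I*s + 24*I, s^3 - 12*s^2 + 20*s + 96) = s + 2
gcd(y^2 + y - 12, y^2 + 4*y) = y + 4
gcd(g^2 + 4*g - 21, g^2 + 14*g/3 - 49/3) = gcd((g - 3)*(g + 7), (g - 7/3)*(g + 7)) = g + 7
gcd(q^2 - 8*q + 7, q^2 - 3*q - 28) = q - 7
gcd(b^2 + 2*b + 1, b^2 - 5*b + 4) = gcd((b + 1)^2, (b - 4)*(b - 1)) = 1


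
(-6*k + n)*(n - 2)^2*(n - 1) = -6*k*n^3 + 30*k*n^2 - 48*k*n + 24*k + n^4 - 5*n^3 + 8*n^2 - 4*n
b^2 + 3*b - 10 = (b - 2)*(b + 5)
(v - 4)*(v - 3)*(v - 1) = v^3 - 8*v^2 + 19*v - 12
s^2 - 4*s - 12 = (s - 6)*(s + 2)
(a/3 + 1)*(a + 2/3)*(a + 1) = a^3/3 + 14*a^2/9 + 17*a/9 + 2/3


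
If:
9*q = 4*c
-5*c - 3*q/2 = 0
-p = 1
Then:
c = 0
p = -1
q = 0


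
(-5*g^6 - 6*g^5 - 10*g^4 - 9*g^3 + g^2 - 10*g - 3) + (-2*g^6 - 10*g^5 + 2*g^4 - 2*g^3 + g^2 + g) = -7*g^6 - 16*g^5 - 8*g^4 - 11*g^3 + 2*g^2 - 9*g - 3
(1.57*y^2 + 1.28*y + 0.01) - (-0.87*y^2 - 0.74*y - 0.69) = 2.44*y^2 + 2.02*y + 0.7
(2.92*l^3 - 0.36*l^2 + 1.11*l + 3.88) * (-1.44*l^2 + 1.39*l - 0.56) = -4.2048*l^5 + 4.5772*l^4 - 3.734*l^3 - 3.8427*l^2 + 4.7716*l - 2.1728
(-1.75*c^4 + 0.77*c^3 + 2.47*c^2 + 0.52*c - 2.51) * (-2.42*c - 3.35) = 4.235*c^5 + 3.9991*c^4 - 8.5569*c^3 - 9.5329*c^2 + 4.3322*c + 8.4085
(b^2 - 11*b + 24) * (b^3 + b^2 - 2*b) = b^5 - 10*b^4 + 11*b^3 + 46*b^2 - 48*b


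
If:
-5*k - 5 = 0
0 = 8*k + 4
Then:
No Solution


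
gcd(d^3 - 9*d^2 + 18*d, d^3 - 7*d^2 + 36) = d^2 - 9*d + 18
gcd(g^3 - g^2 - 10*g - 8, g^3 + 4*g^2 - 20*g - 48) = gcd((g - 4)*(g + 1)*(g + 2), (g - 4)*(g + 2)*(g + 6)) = g^2 - 2*g - 8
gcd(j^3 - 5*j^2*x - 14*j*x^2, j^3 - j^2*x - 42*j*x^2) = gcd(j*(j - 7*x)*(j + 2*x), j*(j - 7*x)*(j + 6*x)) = -j^2 + 7*j*x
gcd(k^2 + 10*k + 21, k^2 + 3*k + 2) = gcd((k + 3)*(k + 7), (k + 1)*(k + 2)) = 1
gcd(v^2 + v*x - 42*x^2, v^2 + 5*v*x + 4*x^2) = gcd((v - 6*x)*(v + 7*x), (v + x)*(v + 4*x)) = 1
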